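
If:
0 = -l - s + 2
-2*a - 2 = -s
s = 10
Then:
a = 4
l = -8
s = 10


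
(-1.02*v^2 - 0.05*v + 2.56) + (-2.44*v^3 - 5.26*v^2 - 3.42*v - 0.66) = -2.44*v^3 - 6.28*v^2 - 3.47*v + 1.9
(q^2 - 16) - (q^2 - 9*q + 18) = 9*q - 34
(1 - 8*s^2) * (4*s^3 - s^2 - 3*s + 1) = -32*s^5 + 8*s^4 + 28*s^3 - 9*s^2 - 3*s + 1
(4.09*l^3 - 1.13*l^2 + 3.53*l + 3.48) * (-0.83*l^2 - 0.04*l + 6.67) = -3.3947*l^5 + 0.7743*l^4 + 24.3956*l^3 - 10.5667*l^2 + 23.4059*l + 23.2116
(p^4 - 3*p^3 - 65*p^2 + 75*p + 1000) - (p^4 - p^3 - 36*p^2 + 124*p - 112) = -2*p^3 - 29*p^2 - 49*p + 1112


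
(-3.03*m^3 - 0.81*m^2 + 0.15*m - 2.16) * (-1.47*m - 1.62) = 4.4541*m^4 + 6.0993*m^3 + 1.0917*m^2 + 2.9322*m + 3.4992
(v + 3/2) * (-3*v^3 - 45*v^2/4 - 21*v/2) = -3*v^4 - 63*v^3/4 - 219*v^2/8 - 63*v/4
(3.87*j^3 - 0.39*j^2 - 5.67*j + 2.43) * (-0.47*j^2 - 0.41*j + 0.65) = -1.8189*j^5 - 1.4034*j^4 + 5.3403*j^3 + 0.9291*j^2 - 4.6818*j + 1.5795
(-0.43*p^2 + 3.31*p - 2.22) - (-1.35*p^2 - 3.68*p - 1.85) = 0.92*p^2 + 6.99*p - 0.37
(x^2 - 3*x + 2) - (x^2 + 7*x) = 2 - 10*x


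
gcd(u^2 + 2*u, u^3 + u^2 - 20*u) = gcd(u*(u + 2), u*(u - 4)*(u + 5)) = u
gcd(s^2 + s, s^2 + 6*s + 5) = s + 1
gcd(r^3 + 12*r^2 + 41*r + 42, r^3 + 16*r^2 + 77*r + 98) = r^2 + 9*r + 14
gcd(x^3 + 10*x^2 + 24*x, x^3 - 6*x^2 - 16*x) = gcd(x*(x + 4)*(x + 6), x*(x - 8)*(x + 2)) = x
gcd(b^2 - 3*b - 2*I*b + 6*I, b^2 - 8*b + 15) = b - 3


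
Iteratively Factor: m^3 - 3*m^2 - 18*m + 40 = (m - 2)*(m^2 - m - 20) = (m - 5)*(m - 2)*(m + 4)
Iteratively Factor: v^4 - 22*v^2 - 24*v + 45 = (v - 5)*(v^3 + 5*v^2 + 3*v - 9) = (v - 5)*(v - 1)*(v^2 + 6*v + 9) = (v - 5)*(v - 1)*(v + 3)*(v + 3)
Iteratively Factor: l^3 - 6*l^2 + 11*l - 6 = (l - 1)*(l^2 - 5*l + 6) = (l - 2)*(l - 1)*(l - 3)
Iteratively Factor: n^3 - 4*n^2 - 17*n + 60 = (n + 4)*(n^2 - 8*n + 15) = (n - 3)*(n + 4)*(n - 5)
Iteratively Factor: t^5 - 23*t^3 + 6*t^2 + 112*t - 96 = (t - 1)*(t^4 + t^3 - 22*t^2 - 16*t + 96) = (t - 1)*(t + 4)*(t^3 - 3*t^2 - 10*t + 24) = (t - 2)*(t - 1)*(t + 4)*(t^2 - t - 12) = (t - 2)*(t - 1)*(t + 3)*(t + 4)*(t - 4)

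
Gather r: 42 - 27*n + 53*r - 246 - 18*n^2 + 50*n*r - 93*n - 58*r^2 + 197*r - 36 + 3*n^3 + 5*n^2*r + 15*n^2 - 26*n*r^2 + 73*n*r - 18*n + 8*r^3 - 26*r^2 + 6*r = 3*n^3 - 3*n^2 - 138*n + 8*r^3 + r^2*(-26*n - 84) + r*(5*n^2 + 123*n + 256) - 240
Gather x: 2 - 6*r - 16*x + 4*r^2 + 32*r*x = 4*r^2 - 6*r + x*(32*r - 16) + 2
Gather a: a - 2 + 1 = a - 1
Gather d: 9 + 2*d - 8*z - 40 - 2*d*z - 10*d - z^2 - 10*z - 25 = d*(-2*z - 8) - z^2 - 18*z - 56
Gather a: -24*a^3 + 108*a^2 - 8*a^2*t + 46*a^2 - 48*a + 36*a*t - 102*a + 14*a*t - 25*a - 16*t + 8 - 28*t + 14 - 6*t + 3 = -24*a^3 + a^2*(154 - 8*t) + a*(50*t - 175) - 50*t + 25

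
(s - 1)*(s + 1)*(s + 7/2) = s^3 + 7*s^2/2 - s - 7/2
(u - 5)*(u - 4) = u^2 - 9*u + 20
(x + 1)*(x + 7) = x^2 + 8*x + 7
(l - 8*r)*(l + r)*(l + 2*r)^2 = l^4 - 3*l^3*r - 32*l^2*r^2 - 60*l*r^3 - 32*r^4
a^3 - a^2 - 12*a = a*(a - 4)*(a + 3)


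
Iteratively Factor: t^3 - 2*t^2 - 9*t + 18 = (t - 3)*(t^2 + t - 6) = (t - 3)*(t - 2)*(t + 3)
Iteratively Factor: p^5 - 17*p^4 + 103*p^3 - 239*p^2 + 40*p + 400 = (p - 5)*(p^4 - 12*p^3 + 43*p^2 - 24*p - 80) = (p - 5)*(p - 4)*(p^3 - 8*p^2 + 11*p + 20) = (p - 5)^2*(p - 4)*(p^2 - 3*p - 4) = (p - 5)^2*(p - 4)*(p + 1)*(p - 4)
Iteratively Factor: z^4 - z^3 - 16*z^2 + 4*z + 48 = (z + 2)*(z^3 - 3*z^2 - 10*z + 24) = (z - 4)*(z + 2)*(z^2 + z - 6) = (z - 4)*(z - 2)*(z + 2)*(z + 3)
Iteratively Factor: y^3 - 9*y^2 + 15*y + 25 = (y - 5)*(y^2 - 4*y - 5) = (y - 5)^2*(y + 1)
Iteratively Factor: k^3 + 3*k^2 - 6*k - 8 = (k - 2)*(k^2 + 5*k + 4) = (k - 2)*(k + 1)*(k + 4)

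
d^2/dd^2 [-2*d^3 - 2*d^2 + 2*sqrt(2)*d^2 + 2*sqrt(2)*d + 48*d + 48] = -12*d - 4 + 4*sqrt(2)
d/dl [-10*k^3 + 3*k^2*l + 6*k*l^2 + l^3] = 3*k^2 + 12*k*l + 3*l^2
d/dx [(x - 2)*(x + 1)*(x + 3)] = 3*x^2 + 4*x - 5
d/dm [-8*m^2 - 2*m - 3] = -16*m - 2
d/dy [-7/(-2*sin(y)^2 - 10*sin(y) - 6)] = -7*(2*sin(y) + 5)*cos(y)/(2*(sin(y)^2 + 5*sin(y) + 3)^2)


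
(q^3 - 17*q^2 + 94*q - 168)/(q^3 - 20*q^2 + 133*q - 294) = (q - 4)/(q - 7)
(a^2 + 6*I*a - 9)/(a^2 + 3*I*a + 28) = (a^2 + 6*I*a - 9)/(a^2 + 3*I*a + 28)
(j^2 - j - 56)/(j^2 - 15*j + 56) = (j + 7)/(j - 7)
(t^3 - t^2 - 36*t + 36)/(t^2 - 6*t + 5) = (t^2 - 36)/(t - 5)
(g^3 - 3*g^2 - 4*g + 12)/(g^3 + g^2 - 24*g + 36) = (g + 2)/(g + 6)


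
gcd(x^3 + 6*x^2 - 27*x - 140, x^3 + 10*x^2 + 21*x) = x + 7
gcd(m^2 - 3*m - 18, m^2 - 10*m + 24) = m - 6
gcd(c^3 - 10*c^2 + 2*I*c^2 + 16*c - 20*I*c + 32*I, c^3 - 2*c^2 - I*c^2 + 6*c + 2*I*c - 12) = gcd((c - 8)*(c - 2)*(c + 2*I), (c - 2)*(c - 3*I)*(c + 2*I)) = c^2 + c*(-2 + 2*I) - 4*I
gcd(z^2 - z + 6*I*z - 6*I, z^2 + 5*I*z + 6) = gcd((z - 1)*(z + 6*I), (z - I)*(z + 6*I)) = z + 6*I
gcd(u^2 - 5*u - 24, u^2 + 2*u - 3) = u + 3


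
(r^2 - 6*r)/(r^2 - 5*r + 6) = r*(r - 6)/(r^2 - 5*r + 6)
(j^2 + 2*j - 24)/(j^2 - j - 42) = (j - 4)/(j - 7)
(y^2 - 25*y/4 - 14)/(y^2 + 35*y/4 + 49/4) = (y - 8)/(y + 7)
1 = 1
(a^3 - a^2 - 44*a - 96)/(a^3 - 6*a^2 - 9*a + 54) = (a^2 - 4*a - 32)/(a^2 - 9*a + 18)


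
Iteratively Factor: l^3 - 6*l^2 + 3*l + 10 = (l + 1)*(l^2 - 7*l + 10) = (l - 5)*(l + 1)*(l - 2)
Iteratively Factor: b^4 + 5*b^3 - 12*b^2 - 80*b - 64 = (b + 4)*(b^3 + b^2 - 16*b - 16) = (b - 4)*(b + 4)*(b^2 + 5*b + 4) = (b - 4)*(b + 1)*(b + 4)*(b + 4)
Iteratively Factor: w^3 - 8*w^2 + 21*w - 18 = (w - 3)*(w^2 - 5*w + 6) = (w - 3)*(w - 2)*(w - 3)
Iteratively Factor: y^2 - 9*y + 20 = (y - 5)*(y - 4)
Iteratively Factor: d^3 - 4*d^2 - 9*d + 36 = (d + 3)*(d^2 - 7*d + 12) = (d - 4)*(d + 3)*(d - 3)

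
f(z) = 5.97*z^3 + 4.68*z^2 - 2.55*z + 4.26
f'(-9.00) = 1363.92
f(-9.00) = -3945.84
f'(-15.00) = 3886.80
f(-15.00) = -19053.24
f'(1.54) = 54.34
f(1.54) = 33.24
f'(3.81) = 293.09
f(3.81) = 392.66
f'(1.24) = 36.59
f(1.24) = 19.68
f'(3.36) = 231.10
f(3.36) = 274.99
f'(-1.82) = 39.74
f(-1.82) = -11.59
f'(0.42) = 4.54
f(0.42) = 4.46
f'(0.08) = -1.69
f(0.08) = 4.09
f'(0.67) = 11.76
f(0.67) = 6.45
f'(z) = 17.91*z^2 + 9.36*z - 2.55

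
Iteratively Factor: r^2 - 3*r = (r)*(r - 3)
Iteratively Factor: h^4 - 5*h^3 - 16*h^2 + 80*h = (h - 5)*(h^3 - 16*h) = h*(h - 5)*(h^2 - 16) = h*(h - 5)*(h + 4)*(h - 4)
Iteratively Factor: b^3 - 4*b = (b + 2)*(b^2 - 2*b) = b*(b + 2)*(b - 2)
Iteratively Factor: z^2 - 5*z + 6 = (z - 3)*(z - 2)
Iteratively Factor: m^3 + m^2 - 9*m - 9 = (m - 3)*(m^2 + 4*m + 3) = (m - 3)*(m + 1)*(m + 3)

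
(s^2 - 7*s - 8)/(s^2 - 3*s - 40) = (s + 1)/(s + 5)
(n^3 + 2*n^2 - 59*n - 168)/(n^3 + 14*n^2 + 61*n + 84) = (n - 8)/(n + 4)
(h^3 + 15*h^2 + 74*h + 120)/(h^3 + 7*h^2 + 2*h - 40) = (h + 6)/(h - 2)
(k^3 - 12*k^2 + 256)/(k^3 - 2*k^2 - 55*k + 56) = (k^2 - 4*k - 32)/(k^2 + 6*k - 7)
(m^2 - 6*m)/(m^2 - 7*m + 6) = m/(m - 1)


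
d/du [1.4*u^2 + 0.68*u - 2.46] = 2.8*u + 0.68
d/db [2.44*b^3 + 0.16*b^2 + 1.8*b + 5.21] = 7.32*b^2 + 0.32*b + 1.8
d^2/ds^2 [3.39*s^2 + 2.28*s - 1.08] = 6.78000000000000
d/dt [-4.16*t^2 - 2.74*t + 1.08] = -8.32*t - 2.74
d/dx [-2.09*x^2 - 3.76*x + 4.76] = -4.18*x - 3.76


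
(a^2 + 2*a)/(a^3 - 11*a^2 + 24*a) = (a + 2)/(a^2 - 11*a + 24)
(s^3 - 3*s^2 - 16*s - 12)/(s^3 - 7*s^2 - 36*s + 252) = (s^2 + 3*s + 2)/(s^2 - s - 42)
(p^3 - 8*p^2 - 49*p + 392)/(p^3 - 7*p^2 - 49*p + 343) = (p - 8)/(p - 7)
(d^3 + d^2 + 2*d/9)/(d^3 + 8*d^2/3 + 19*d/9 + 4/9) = d*(3*d + 2)/(3*d^2 + 7*d + 4)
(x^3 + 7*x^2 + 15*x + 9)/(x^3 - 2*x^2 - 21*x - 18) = (x + 3)/(x - 6)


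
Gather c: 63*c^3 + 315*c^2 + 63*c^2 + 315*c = 63*c^3 + 378*c^2 + 315*c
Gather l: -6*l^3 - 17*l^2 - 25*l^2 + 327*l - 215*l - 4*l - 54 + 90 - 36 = -6*l^3 - 42*l^2 + 108*l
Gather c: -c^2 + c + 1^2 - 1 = -c^2 + c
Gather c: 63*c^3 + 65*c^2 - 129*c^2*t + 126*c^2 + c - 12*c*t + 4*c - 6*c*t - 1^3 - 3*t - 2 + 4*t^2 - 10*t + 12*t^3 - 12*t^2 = 63*c^3 + c^2*(191 - 129*t) + c*(5 - 18*t) + 12*t^3 - 8*t^2 - 13*t - 3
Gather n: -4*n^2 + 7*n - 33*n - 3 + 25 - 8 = -4*n^2 - 26*n + 14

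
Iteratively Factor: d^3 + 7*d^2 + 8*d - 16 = (d + 4)*(d^2 + 3*d - 4) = (d - 1)*(d + 4)*(d + 4)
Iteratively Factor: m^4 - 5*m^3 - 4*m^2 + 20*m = (m)*(m^3 - 5*m^2 - 4*m + 20) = m*(m - 2)*(m^2 - 3*m - 10) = m*(m - 5)*(m - 2)*(m + 2)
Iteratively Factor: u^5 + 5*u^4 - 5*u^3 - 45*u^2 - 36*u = (u + 4)*(u^4 + u^3 - 9*u^2 - 9*u) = (u + 3)*(u + 4)*(u^3 - 2*u^2 - 3*u) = u*(u + 3)*(u + 4)*(u^2 - 2*u - 3) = u*(u + 1)*(u + 3)*(u + 4)*(u - 3)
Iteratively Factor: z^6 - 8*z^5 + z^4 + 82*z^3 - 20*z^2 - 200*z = (z - 2)*(z^5 - 6*z^4 - 11*z^3 + 60*z^2 + 100*z) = z*(z - 2)*(z^4 - 6*z^3 - 11*z^2 + 60*z + 100) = z*(z - 2)*(z + 2)*(z^3 - 8*z^2 + 5*z + 50) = z*(z - 2)*(z + 2)^2*(z^2 - 10*z + 25) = z*(z - 5)*(z - 2)*(z + 2)^2*(z - 5)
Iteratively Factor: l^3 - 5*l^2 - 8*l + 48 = (l + 3)*(l^2 - 8*l + 16) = (l - 4)*(l + 3)*(l - 4)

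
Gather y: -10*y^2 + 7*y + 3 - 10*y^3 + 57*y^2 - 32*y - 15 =-10*y^3 + 47*y^2 - 25*y - 12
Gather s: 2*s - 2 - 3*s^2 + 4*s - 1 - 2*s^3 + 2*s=-2*s^3 - 3*s^2 + 8*s - 3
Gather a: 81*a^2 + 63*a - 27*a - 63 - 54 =81*a^2 + 36*a - 117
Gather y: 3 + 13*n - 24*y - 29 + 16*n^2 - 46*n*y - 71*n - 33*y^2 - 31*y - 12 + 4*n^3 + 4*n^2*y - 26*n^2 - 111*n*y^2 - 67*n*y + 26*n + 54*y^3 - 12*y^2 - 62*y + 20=4*n^3 - 10*n^2 - 32*n + 54*y^3 + y^2*(-111*n - 45) + y*(4*n^2 - 113*n - 117) - 18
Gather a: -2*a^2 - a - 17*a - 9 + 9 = -2*a^2 - 18*a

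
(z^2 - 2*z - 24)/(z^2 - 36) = (z + 4)/(z + 6)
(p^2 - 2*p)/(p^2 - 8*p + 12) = p/(p - 6)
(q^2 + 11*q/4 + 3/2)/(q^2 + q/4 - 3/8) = 2*(q + 2)/(2*q - 1)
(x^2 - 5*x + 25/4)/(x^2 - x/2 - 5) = (x - 5/2)/(x + 2)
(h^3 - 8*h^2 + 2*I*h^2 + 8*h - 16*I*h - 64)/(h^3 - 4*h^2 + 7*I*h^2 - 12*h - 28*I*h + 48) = (h^2 - 2*h*(4 + I) + 16*I)/(h^2 + h*(-4 + 3*I) - 12*I)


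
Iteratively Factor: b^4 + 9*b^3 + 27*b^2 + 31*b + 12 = (b + 1)*(b^3 + 8*b^2 + 19*b + 12) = (b + 1)^2*(b^2 + 7*b + 12) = (b + 1)^2*(b + 3)*(b + 4)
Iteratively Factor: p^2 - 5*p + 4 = (p - 1)*(p - 4)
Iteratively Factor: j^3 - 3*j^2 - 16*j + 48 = (j - 3)*(j^2 - 16) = (j - 4)*(j - 3)*(j + 4)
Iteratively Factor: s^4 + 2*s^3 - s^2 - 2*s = (s + 2)*(s^3 - s) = s*(s + 2)*(s^2 - 1) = s*(s + 1)*(s + 2)*(s - 1)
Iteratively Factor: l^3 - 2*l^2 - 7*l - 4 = (l - 4)*(l^2 + 2*l + 1) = (l - 4)*(l + 1)*(l + 1)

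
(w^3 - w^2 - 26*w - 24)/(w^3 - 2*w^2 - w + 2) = (w^2 - 2*w - 24)/(w^2 - 3*w + 2)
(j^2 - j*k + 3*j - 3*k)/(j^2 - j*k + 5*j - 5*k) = (j + 3)/(j + 5)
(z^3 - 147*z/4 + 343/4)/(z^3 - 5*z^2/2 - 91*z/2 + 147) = (z - 7/2)/(z - 6)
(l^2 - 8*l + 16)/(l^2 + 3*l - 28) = (l - 4)/(l + 7)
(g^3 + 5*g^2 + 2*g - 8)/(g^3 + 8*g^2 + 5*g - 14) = (g + 4)/(g + 7)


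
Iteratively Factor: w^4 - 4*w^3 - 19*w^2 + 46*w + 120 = (w - 5)*(w^3 + w^2 - 14*w - 24) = (w - 5)*(w - 4)*(w^2 + 5*w + 6) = (w - 5)*(w - 4)*(w + 2)*(w + 3)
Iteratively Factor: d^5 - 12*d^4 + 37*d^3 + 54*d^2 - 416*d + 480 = (d + 3)*(d^4 - 15*d^3 + 82*d^2 - 192*d + 160) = (d - 4)*(d + 3)*(d^3 - 11*d^2 + 38*d - 40) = (d - 4)*(d - 2)*(d + 3)*(d^2 - 9*d + 20) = (d - 4)^2*(d - 2)*(d + 3)*(d - 5)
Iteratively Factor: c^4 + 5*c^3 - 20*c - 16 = (c + 2)*(c^3 + 3*c^2 - 6*c - 8) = (c + 2)*(c + 4)*(c^2 - c - 2) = (c + 1)*(c + 2)*(c + 4)*(c - 2)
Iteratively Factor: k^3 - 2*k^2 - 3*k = (k + 1)*(k^2 - 3*k) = k*(k + 1)*(k - 3)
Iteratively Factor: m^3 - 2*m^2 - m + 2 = (m - 1)*(m^2 - m - 2) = (m - 1)*(m + 1)*(m - 2)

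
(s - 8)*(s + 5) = s^2 - 3*s - 40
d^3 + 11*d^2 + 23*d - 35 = (d - 1)*(d + 5)*(d + 7)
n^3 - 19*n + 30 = (n - 3)*(n - 2)*(n + 5)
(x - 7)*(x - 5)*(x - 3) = x^3 - 15*x^2 + 71*x - 105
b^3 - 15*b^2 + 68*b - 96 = (b - 8)*(b - 4)*(b - 3)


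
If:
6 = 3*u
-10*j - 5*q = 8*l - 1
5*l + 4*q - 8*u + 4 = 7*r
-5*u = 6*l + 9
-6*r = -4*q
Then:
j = 2821/120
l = -19/6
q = -167/4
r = -167/6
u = 2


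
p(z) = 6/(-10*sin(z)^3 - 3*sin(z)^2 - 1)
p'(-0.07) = -1.60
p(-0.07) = -5.93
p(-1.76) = 1.08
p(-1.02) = 1.99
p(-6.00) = -4.13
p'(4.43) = -1.41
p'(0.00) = 0.00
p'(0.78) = 2.29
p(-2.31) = 4.29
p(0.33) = -3.62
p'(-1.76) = -0.84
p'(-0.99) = 6.96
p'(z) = 6*(30*sin(z)^2*cos(z) + 6*sin(z)*cos(z))/(-10*sin(z)^3 - 3*sin(z)^2 - 1)^2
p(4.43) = 1.18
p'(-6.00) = 10.98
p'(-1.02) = 5.78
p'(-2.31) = -24.73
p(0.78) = -1.01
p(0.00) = -6.00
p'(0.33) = 10.55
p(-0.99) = 2.18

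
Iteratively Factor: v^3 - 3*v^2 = (v)*(v^2 - 3*v) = v*(v - 3)*(v)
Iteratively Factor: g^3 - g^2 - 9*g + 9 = (g - 1)*(g^2 - 9) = (g - 3)*(g - 1)*(g + 3)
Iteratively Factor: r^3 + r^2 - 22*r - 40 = (r + 4)*(r^2 - 3*r - 10) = (r + 2)*(r + 4)*(r - 5)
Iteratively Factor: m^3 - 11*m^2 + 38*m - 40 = (m - 5)*(m^2 - 6*m + 8) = (m - 5)*(m - 2)*(m - 4)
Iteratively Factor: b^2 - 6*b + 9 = (b - 3)*(b - 3)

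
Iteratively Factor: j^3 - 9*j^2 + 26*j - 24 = (j - 3)*(j^2 - 6*j + 8) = (j - 3)*(j - 2)*(j - 4)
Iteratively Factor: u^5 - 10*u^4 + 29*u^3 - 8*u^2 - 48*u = (u - 4)*(u^4 - 6*u^3 + 5*u^2 + 12*u) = (u - 4)*(u - 3)*(u^3 - 3*u^2 - 4*u) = (u - 4)^2*(u - 3)*(u^2 + u) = (u - 4)^2*(u - 3)*(u + 1)*(u)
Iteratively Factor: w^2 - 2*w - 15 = (w + 3)*(w - 5)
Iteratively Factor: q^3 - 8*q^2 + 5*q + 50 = (q + 2)*(q^2 - 10*q + 25) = (q - 5)*(q + 2)*(q - 5)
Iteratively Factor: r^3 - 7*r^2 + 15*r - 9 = (r - 3)*(r^2 - 4*r + 3) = (r - 3)^2*(r - 1)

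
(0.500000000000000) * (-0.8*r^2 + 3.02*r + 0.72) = -0.4*r^2 + 1.51*r + 0.36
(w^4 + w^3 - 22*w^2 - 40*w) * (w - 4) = w^5 - 3*w^4 - 26*w^3 + 48*w^2 + 160*w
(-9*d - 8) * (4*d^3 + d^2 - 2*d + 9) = -36*d^4 - 41*d^3 + 10*d^2 - 65*d - 72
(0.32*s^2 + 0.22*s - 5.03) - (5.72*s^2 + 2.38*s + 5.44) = -5.4*s^2 - 2.16*s - 10.47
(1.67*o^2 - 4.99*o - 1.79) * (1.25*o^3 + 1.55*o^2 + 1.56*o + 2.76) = 2.0875*o^5 - 3.649*o^4 - 7.3668*o^3 - 5.9497*o^2 - 16.5648*o - 4.9404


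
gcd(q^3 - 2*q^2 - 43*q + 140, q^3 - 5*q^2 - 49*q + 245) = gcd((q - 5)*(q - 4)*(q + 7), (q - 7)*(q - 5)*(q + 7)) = q^2 + 2*q - 35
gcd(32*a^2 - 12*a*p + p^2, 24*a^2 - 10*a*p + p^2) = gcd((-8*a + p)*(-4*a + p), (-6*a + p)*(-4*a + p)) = -4*a + p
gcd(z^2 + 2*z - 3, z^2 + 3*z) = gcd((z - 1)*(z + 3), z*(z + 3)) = z + 3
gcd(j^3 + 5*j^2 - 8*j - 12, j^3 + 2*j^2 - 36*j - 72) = j + 6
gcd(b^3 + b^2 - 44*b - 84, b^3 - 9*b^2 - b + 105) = b - 7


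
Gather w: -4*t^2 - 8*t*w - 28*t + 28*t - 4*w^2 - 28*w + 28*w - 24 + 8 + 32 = -4*t^2 - 8*t*w - 4*w^2 + 16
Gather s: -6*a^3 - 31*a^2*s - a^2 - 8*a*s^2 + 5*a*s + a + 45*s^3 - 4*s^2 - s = -6*a^3 - a^2 + a + 45*s^3 + s^2*(-8*a - 4) + s*(-31*a^2 + 5*a - 1)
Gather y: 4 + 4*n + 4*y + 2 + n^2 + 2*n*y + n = n^2 + 5*n + y*(2*n + 4) + 6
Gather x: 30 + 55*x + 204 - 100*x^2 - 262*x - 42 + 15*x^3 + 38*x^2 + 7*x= 15*x^3 - 62*x^2 - 200*x + 192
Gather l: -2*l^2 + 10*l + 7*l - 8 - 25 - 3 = -2*l^2 + 17*l - 36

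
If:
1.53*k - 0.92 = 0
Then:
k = 0.60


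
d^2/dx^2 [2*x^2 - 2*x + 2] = 4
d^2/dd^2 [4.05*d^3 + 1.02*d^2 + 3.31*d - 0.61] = 24.3*d + 2.04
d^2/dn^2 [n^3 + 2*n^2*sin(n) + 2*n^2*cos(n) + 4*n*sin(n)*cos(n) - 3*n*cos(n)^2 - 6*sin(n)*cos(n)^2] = -2*sqrt(2)*n^2*sin(n + pi/4) - 8*n*sin(2*n) + 6*n*cos(2*n) + 8*sqrt(2)*n*cos(n + pi/4) + 6*n + 11*sin(n)/2 + 6*sin(2*n) + 27*sin(3*n)/2 + 4*cos(n) + 8*cos(2*n)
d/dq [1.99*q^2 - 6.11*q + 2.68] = 3.98*q - 6.11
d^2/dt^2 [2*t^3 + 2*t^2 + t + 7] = 12*t + 4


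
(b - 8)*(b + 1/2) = b^2 - 15*b/2 - 4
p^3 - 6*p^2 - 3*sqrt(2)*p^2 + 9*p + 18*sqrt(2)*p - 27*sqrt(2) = (p - 3)^2*(p - 3*sqrt(2))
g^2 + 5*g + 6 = (g + 2)*(g + 3)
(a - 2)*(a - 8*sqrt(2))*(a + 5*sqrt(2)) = a^3 - 3*sqrt(2)*a^2 - 2*a^2 - 80*a + 6*sqrt(2)*a + 160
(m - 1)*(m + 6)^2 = m^3 + 11*m^2 + 24*m - 36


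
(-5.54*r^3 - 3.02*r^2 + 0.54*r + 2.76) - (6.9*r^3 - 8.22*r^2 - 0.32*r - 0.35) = -12.44*r^3 + 5.2*r^2 + 0.86*r + 3.11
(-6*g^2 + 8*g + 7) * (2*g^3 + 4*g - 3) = -12*g^5 + 16*g^4 - 10*g^3 + 50*g^2 + 4*g - 21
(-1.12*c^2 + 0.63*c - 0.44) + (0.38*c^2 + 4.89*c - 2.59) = -0.74*c^2 + 5.52*c - 3.03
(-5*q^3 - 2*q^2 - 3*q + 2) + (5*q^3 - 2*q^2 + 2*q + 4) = -4*q^2 - q + 6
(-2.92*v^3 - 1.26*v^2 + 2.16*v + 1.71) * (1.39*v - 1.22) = -4.0588*v^4 + 1.811*v^3 + 4.5396*v^2 - 0.258300000000001*v - 2.0862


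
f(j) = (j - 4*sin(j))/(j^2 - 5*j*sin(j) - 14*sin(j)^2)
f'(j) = (1 - 4*cos(j))/(j^2 - 5*j*sin(j) - 14*sin(j)^2) + (j - 4*sin(j))*(5*j*cos(j) - 2*j + 28*sin(j)*cos(j) + 5*sin(j))/(j^2 - 5*j*sin(j) - 14*sin(j)^2)^2 = (j^2*cos(j) - j^2 + 8*j*sin(j) + 14*j*sin(2*j) - 14*cos(j) + 17*cos(2*j) + 14*cos(3*j) - 17)/((j - 7*sin(j))^2*(j + 2*sin(j))^2)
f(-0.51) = -0.33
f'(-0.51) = -0.63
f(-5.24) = -0.22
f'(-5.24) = -0.10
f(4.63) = 0.28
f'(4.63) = -0.08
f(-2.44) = -0.02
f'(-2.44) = -0.46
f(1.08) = 0.17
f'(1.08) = -0.13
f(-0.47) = -0.36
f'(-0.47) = -0.74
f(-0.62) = -0.28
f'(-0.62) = -0.42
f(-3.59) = -0.30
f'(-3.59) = 0.02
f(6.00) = 0.16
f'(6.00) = -0.04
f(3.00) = 0.37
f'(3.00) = -0.59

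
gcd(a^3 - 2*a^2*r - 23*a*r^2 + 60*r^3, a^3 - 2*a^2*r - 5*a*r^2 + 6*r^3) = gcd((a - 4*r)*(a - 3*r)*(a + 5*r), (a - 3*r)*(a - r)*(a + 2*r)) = -a + 3*r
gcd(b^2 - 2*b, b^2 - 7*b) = b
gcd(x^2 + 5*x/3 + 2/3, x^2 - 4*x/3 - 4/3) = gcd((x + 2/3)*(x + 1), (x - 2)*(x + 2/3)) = x + 2/3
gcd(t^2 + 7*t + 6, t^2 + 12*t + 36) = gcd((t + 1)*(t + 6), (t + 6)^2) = t + 6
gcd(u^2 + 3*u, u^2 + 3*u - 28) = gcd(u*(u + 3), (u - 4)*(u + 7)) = 1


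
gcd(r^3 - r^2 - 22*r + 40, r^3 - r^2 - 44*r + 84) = r - 2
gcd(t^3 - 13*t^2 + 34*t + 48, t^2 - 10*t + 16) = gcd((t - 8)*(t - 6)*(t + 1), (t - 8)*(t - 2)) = t - 8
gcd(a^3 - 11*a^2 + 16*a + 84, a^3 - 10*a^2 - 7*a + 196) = a - 7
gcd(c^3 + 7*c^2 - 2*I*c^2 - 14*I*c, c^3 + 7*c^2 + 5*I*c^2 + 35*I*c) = c^2 + 7*c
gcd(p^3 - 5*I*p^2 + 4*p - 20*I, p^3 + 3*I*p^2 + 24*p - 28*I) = p - 2*I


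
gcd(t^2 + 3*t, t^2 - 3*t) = t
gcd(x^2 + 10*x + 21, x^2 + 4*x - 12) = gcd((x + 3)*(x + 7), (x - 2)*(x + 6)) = 1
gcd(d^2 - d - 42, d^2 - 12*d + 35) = d - 7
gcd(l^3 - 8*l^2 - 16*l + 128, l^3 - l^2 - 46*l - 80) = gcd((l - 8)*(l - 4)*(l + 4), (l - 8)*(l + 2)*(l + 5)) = l - 8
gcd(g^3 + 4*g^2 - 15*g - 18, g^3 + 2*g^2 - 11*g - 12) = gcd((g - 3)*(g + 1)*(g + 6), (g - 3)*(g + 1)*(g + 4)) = g^2 - 2*g - 3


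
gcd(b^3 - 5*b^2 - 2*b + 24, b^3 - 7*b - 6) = b^2 - b - 6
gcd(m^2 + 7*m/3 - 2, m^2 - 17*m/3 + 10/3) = m - 2/3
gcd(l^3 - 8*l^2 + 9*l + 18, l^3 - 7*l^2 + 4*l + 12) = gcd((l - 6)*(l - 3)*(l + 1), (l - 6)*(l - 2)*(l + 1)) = l^2 - 5*l - 6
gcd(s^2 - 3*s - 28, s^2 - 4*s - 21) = s - 7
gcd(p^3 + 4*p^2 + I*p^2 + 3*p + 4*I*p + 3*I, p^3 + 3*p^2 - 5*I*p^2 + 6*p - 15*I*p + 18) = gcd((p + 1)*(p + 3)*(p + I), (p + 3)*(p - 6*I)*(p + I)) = p^2 + p*(3 + I) + 3*I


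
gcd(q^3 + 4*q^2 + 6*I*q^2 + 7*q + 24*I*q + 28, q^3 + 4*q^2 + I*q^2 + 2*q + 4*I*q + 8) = q^2 + q*(4 - I) - 4*I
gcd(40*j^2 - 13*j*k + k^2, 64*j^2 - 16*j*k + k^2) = 8*j - k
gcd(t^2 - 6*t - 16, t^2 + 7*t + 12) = 1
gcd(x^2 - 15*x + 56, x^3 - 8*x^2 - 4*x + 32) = x - 8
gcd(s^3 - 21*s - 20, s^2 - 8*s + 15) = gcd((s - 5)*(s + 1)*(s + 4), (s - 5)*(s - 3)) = s - 5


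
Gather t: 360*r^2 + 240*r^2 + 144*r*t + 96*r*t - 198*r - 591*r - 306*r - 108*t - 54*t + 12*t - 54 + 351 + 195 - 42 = 600*r^2 - 1095*r + t*(240*r - 150) + 450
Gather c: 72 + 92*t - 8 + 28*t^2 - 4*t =28*t^2 + 88*t + 64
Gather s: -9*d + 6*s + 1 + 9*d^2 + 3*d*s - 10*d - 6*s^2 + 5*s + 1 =9*d^2 - 19*d - 6*s^2 + s*(3*d + 11) + 2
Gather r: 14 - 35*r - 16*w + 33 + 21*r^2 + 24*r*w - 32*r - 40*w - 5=21*r^2 + r*(24*w - 67) - 56*w + 42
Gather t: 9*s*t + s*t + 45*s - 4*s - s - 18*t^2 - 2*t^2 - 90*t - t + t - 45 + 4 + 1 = 40*s - 20*t^2 + t*(10*s - 90) - 40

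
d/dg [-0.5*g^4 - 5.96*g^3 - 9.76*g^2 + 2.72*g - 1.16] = -2.0*g^3 - 17.88*g^2 - 19.52*g + 2.72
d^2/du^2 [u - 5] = 0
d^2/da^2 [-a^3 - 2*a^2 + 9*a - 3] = -6*a - 4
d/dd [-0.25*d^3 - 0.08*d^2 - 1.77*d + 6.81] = -0.75*d^2 - 0.16*d - 1.77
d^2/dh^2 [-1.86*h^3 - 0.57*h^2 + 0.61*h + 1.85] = -11.16*h - 1.14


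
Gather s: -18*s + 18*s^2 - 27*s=18*s^2 - 45*s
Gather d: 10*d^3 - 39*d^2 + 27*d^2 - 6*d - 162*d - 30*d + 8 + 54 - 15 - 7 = 10*d^3 - 12*d^2 - 198*d + 40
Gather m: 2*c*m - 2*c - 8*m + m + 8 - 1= -2*c + m*(2*c - 7) + 7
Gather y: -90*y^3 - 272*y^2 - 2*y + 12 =-90*y^3 - 272*y^2 - 2*y + 12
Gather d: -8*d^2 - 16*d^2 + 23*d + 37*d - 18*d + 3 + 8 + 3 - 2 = -24*d^2 + 42*d + 12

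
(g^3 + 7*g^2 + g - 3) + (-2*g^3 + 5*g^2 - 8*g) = -g^3 + 12*g^2 - 7*g - 3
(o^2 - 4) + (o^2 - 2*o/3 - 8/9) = 2*o^2 - 2*o/3 - 44/9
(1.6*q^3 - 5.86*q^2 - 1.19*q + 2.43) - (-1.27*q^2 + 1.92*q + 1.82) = 1.6*q^3 - 4.59*q^2 - 3.11*q + 0.61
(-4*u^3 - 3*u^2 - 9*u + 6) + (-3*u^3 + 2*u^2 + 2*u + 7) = -7*u^3 - u^2 - 7*u + 13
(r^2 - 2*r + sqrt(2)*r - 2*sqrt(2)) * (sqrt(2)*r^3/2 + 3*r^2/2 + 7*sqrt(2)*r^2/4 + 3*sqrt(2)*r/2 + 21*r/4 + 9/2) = sqrt(2)*r^5/2 + 3*sqrt(2)*r^4/4 + 5*r^4/2 - sqrt(2)*r^3/2 + 15*r^3/4 - 10*r^2 - 3*sqrt(2)*r^2/4 - 15*r - 6*sqrt(2)*r - 9*sqrt(2)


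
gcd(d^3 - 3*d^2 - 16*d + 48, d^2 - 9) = d - 3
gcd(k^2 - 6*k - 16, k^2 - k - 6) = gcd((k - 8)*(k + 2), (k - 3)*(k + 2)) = k + 2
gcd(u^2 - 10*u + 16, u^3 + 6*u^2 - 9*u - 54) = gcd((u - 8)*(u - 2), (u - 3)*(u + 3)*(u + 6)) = 1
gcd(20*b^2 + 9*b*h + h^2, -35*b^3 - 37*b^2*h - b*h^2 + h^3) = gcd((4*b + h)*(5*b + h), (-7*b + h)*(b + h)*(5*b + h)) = 5*b + h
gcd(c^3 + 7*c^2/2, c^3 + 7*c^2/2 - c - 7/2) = c + 7/2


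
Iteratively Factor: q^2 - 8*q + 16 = (q - 4)*(q - 4)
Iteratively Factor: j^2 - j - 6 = (j + 2)*(j - 3)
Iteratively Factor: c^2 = (c)*(c)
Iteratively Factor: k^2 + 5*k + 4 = (k + 1)*(k + 4)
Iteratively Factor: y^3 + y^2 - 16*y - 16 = (y - 4)*(y^2 + 5*y + 4) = (y - 4)*(y + 1)*(y + 4)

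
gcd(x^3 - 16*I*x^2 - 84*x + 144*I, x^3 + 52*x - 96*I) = x - 6*I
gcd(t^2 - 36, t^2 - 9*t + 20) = 1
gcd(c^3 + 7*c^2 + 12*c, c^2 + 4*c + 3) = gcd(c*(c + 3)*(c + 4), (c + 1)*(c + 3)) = c + 3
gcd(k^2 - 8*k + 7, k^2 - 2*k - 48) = 1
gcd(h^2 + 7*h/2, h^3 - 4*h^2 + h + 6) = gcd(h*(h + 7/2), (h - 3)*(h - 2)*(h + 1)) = 1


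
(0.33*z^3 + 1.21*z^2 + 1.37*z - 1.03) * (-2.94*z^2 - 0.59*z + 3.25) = -0.9702*z^5 - 3.7521*z^4 - 3.6692*z^3 + 6.1524*z^2 + 5.0602*z - 3.3475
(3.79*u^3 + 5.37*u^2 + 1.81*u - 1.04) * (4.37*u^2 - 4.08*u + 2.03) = 16.5623*u^5 + 8.0037*u^4 - 6.3062*u^3 - 1.0285*u^2 + 7.9175*u - 2.1112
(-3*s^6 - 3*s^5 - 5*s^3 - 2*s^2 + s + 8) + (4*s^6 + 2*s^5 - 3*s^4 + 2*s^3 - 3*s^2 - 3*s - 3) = s^6 - s^5 - 3*s^4 - 3*s^3 - 5*s^2 - 2*s + 5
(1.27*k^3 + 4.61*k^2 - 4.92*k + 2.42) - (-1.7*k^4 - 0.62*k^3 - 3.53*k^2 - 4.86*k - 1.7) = 1.7*k^4 + 1.89*k^3 + 8.14*k^2 - 0.0599999999999996*k + 4.12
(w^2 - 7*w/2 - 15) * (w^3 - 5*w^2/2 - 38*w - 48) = w^5 - 6*w^4 - 177*w^3/4 + 245*w^2/2 + 738*w + 720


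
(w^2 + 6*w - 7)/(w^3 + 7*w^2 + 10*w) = (w^2 + 6*w - 7)/(w*(w^2 + 7*w + 10))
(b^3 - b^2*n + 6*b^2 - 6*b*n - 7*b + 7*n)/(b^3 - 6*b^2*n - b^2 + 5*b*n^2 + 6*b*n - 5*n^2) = (b + 7)/(b - 5*n)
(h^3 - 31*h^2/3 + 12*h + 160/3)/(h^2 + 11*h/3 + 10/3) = (h^2 - 12*h + 32)/(h + 2)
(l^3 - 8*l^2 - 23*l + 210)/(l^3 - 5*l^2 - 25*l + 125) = (l^2 - 13*l + 42)/(l^2 - 10*l + 25)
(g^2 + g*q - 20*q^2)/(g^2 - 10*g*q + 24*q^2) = (-g - 5*q)/(-g + 6*q)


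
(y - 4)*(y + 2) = y^2 - 2*y - 8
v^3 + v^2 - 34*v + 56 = (v - 4)*(v - 2)*(v + 7)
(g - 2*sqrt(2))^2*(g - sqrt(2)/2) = g^3 - 9*sqrt(2)*g^2/2 + 12*g - 4*sqrt(2)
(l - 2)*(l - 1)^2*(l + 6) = l^4 + 2*l^3 - 19*l^2 + 28*l - 12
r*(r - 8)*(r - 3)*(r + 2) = r^4 - 9*r^3 + 2*r^2 + 48*r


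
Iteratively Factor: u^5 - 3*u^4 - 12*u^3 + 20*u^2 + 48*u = (u - 3)*(u^4 - 12*u^2 - 16*u) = (u - 4)*(u - 3)*(u^3 + 4*u^2 + 4*u) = (u - 4)*(u - 3)*(u + 2)*(u^2 + 2*u) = u*(u - 4)*(u - 3)*(u + 2)*(u + 2)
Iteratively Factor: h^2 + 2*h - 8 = (h + 4)*(h - 2)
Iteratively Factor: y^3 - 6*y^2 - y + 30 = (y - 5)*(y^2 - y - 6) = (y - 5)*(y + 2)*(y - 3)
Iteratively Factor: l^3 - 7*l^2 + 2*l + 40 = (l - 4)*(l^2 - 3*l - 10) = (l - 4)*(l + 2)*(l - 5)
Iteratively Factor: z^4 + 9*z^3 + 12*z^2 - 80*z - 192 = (z + 4)*(z^3 + 5*z^2 - 8*z - 48) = (z + 4)^2*(z^2 + z - 12) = (z - 3)*(z + 4)^2*(z + 4)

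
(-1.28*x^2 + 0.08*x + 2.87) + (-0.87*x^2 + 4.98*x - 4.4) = -2.15*x^2 + 5.06*x - 1.53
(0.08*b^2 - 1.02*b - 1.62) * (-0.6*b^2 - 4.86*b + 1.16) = -0.048*b^4 + 0.2232*b^3 + 6.022*b^2 + 6.69*b - 1.8792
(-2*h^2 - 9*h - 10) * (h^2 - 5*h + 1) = -2*h^4 + h^3 + 33*h^2 + 41*h - 10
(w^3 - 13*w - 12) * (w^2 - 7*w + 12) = w^5 - 7*w^4 - w^3 + 79*w^2 - 72*w - 144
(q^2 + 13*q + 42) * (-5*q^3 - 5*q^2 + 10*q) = -5*q^5 - 70*q^4 - 265*q^3 - 80*q^2 + 420*q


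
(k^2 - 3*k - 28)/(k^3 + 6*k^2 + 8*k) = (k - 7)/(k*(k + 2))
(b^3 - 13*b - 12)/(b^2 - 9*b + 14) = (b^3 - 13*b - 12)/(b^2 - 9*b + 14)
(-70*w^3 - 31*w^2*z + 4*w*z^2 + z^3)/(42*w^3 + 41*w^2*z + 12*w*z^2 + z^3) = (-5*w + z)/(3*w + z)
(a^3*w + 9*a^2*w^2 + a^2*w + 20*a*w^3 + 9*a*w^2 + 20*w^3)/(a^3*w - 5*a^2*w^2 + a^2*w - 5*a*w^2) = (-a^2 - 9*a*w - 20*w^2)/(a*(-a + 5*w))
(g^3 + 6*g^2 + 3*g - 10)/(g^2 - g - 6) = (g^2 + 4*g - 5)/(g - 3)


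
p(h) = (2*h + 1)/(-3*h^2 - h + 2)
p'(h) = (2*h + 1)*(6*h + 1)/(-3*h^2 - h + 2)^2 + 2/(-3*h^2 - h + 2) = (-6*h^2 - 2*h + (2*h + 1)*(6*h + 1) + 4)/(3*h^2 + h - 2)^2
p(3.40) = -0.22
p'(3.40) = 0.07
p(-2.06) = 0.36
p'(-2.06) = 0.24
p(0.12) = 0.68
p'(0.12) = 1.72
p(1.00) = -1.50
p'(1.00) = 4.25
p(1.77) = -0.50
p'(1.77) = 0.41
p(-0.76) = -0.51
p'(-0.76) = 3.70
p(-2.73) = 0.25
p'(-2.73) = 0.11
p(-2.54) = 0.28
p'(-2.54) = 0.13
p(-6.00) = 0.11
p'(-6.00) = 0.02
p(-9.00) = 0.07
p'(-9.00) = 0.01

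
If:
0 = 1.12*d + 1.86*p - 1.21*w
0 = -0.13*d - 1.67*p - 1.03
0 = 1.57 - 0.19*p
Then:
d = -114.07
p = 8.26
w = -92.89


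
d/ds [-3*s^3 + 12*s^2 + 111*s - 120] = -9*s^2 + 24*s + 111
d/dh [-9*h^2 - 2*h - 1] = -18*h - 2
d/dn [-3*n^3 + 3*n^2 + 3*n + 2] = -9*n^2 + 6*n + 3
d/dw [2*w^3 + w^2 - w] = 6*w^2 + 2*w - 1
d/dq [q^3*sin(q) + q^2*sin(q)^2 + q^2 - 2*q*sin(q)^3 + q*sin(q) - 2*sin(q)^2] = q^3*cos(q) + 3*q^2*sin(q) + q^2*sin(2*q) - q*cos(q)/2 - q*cos(2*q) + 3*q*cos(3*q)/2 + 3*q - sin(q)/2 - 2*sin(2*q) + sin(3*q)/2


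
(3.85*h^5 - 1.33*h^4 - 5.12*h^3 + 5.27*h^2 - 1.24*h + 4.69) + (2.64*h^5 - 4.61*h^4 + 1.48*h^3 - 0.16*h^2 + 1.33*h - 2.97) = 6.49*h^5 - 5.94*h^4 - 3.64*h^3 + 5.11*h^2 + 0.0900000000000001*h + 1.72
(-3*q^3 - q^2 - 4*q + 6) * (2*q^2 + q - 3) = -6*q^5 - 5*q^4 + 11*q^2 + 18*q - 18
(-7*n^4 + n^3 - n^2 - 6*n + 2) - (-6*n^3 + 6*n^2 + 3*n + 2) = -7*n^4 + 7*n^3 - 7*n^2 - 9*n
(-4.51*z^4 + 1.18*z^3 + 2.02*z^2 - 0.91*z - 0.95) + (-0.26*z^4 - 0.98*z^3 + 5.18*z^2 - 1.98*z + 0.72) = -4.77*z^4 + 0.2*z^3 + 7.2*z^2 - 2.89*z - 0.23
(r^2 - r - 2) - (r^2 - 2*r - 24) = r + 22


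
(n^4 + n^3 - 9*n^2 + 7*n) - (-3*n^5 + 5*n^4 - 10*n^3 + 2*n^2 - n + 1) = 3*n^5 - 4*n^4 + 11*n^3 - 11*n^2 + 8*n - 1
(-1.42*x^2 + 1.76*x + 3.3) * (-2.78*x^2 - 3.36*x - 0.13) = 3.9476*x^4 - 0.1216*x^3 - 14.903*x^2 - 11.3168*x - 0.429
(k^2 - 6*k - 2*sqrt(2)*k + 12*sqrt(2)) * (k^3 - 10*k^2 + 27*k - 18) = k^5 - 16*k^4 - 2*sqrt(2)*k^4 + 32*sqrt(2)*k^3 + 87*k^3 - 174*sqrt(2)*k^2 - 180*k^2 + 108*k + 360*sqrt(2)*k - 216*sqrt(2)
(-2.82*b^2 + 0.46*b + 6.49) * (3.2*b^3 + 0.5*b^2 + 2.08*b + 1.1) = -9.024*b^5 + 0.0620000000000003*b^4 + 15.1324*b^3 + 1.0998*b^2 + 14.0052*b + 7.139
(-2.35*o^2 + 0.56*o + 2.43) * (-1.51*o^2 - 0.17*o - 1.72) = 3.5485*o^4 - 0.4461*o^3 + 0.277499999999999*o^2 - 1.3763*o - 4.1796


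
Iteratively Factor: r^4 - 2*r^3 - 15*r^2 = (r - 5)*(r^3 + 3*r^2) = r*(r - 5)*(r^2 + 3*r) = r*(r - 5)*(r + 3)*(r)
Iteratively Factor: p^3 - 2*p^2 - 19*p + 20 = (p - 5)*(p^2 + 3*p - 4) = (p - 5)*(p + 4)*(p - 1)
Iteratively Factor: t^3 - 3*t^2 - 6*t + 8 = (t - 1)*(t^2 - 2*t - 8) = (t - 1)*(t + 2)*(t - 4)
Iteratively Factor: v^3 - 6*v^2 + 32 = (v - 4)*(v^2 - 2*v - 8) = (v - 4)*(v + 2)*(v - 4)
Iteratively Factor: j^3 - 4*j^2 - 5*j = (j + 1)*(j^2 - 5*j) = (j - 5)*(j + 1)*(j)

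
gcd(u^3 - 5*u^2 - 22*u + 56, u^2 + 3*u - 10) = u - 2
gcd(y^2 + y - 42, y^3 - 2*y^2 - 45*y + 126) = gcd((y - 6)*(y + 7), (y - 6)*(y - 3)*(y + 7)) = y^2 + y - 42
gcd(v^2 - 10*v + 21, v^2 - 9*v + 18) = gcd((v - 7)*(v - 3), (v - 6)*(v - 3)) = v - 3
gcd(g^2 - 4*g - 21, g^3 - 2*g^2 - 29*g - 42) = g^2 - 4*g - 21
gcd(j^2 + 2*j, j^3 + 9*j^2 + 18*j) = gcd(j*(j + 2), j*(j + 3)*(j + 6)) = j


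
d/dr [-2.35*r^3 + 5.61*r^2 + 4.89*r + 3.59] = -7.05*r^2 + 11.22*r + 4.89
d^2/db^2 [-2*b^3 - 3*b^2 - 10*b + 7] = -12*b - 6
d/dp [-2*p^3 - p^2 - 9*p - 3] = -6*p^2 - 2*p - 9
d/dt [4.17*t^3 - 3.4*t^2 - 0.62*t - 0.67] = 12.51*t^2 - 6.8*t - 0.62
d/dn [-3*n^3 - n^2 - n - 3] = -9*n^2 - 2*n - 1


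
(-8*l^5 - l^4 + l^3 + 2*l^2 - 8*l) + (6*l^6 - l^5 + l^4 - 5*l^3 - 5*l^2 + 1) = 6*l^6 - 9*l^5 - 4*l^3 - 3*l^2 - 8*l + 1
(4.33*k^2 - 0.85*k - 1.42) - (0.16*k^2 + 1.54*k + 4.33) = 4.17*k^2 - 2.39*k - 5.75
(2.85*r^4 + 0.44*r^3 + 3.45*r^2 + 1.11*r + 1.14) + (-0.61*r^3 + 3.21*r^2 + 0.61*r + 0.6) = 2.85*r^4 - 0.17*r^3 + 6.66*r^2 + 1.72*r + 1.74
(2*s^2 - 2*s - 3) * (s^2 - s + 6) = 2*s^4 - 4*s^3 + 11*s^2 - 9*s - 18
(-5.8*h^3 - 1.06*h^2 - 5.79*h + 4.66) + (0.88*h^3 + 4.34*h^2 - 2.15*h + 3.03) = -4.92*h^3 + 3.28*h^2 - 7.94*h + 7.69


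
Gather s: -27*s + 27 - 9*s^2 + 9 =-9*s^2 - 27*s + 36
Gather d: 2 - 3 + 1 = 0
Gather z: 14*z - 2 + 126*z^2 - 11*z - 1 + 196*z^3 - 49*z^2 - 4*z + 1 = 196*z^3 + 77*z^2 - z - 2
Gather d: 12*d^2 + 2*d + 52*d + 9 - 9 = 12*d^2 + 54*d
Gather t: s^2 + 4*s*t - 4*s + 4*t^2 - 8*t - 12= s^2 - 4*s + 4*t^2 + t*(4*s - 8) - 12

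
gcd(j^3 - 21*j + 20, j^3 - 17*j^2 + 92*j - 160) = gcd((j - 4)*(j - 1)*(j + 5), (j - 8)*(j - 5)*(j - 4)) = j - 4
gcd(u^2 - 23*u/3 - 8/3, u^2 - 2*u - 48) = u - 8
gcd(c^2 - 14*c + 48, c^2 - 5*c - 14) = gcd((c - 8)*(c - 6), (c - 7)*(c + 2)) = 1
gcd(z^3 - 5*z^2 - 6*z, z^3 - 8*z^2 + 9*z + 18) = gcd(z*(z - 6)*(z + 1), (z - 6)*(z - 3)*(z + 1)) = z^2 - 5*z - 6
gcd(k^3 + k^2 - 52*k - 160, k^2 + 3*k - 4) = k + 4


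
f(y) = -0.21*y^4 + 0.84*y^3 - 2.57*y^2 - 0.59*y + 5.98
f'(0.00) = -0.59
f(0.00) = 5.98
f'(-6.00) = 302.41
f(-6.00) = -536.60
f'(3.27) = -19.82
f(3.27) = -18.07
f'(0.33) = -2.04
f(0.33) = 5.53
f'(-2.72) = 48.94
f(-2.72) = -39.83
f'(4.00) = -34.59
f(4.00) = -37.50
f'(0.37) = -2.19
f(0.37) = 5.45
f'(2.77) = -13.35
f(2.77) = -9.88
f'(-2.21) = 32.14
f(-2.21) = -19.34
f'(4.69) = -55.92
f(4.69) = -68.27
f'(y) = -0.84*y^3 + 2.52*y^2 - 5.14*y - 0.59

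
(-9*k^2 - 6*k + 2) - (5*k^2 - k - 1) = -14*k^2 - 5*k + 3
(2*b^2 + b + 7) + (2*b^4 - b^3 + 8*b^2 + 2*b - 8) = 2*b^4 - b^3 + 10*b^2 + 3*b - 1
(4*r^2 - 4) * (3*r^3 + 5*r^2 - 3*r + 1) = 12*r^5 + 20*r^4 - 24*r^3 - 16*r^2 + 12*r - 4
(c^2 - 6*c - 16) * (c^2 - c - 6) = c^4 - 7*c^3 - 16*c^2 + 52*c + 96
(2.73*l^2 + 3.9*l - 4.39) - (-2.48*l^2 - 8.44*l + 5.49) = 5.21*l^2 + 12.34*l - 9.88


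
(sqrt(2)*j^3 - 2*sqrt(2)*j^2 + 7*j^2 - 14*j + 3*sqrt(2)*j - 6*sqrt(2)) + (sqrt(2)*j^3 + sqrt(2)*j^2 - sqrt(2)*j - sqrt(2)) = 2*sqrt(2)*j^3 - sqrt(2)*j^2 + 7*j^2 - 14*j + 2*sqrt(2)*j - 7*sqrt(2)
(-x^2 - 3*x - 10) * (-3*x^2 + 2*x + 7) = 3*x^4 + 7*x^3 + 17*x^2 - 41*x - 70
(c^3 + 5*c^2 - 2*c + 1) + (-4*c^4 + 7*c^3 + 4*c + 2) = -4*c^4 + 8*c^3 + 5*c^2 + 2*c + 3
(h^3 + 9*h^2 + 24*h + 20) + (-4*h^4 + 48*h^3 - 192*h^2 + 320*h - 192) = -4*h^4 + 49*h^3 - 183*h^2 + 344*h - 172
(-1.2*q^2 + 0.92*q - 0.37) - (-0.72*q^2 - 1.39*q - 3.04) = -0.48*q^2 + 2.31*q + 2.67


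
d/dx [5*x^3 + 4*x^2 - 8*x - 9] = 15*x^2 + 8*x - 8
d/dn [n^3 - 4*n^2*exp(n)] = n*(-4*n*exp(n) + 3*n - 8*exp(n))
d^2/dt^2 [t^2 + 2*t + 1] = 2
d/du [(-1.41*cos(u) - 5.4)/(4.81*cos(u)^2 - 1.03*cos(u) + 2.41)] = (-6.7821*cos(u)^2 - 51.948*cos(u) + 8.9601)*sin(u)/(23.1361*cos(u)^4 - 9.9086*cos(u)^3 + 24.2451*cos(u)^2 - 4.9646*cos(u) + 5.8081)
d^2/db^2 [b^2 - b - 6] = 2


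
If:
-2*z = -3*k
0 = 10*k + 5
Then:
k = -1/2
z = -3/4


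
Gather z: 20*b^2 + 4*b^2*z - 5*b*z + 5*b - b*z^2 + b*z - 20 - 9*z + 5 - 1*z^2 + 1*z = 20*b^2 + 5*b + z^2*(-b - 1) + z*(4*b^2 - 4*b - 8) - 15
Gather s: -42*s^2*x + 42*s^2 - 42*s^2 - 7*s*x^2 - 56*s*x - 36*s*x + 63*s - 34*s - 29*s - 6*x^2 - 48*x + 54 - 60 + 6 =-42*s^2*x + s*(-7*x^2 - 92*x) - 6*x^2 - 48*x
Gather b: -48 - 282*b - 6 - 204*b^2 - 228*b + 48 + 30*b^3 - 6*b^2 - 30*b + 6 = 30*b^3 - 210*b^2 - 540*b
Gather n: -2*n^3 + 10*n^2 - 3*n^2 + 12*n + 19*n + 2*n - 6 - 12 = -2*n^3 + 7*n^2 + 33*n - 18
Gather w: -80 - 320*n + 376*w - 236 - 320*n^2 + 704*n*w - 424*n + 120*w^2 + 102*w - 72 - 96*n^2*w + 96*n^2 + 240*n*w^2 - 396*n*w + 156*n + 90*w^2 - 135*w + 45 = -224*n^2 - 588*n + w^2*(240*n + 210) + w*(-96*n^2 + 308*n + 343) - 343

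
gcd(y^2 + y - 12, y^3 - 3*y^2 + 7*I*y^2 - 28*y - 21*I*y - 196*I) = y + 4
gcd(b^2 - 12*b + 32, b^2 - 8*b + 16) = b - 4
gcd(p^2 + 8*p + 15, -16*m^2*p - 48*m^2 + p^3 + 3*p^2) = p + 3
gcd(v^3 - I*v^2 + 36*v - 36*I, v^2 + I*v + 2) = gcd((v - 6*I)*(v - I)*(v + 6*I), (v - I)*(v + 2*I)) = v - I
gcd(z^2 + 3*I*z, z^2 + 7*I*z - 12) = z + 3*I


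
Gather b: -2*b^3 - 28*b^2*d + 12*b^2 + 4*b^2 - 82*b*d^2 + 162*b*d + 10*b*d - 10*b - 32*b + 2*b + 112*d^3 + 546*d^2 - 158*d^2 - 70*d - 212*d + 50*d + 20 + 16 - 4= -2*b^3 + b^2*(16 - 28*d) + b*(-82*d^2 + 172*d - 40) + 112*d^3 + 388*d^2 - 232*d + 32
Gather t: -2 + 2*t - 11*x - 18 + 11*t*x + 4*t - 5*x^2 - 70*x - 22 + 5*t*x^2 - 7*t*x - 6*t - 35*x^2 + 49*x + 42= t*(5*x^2 + 4*x) - 40*x^2 - 32*x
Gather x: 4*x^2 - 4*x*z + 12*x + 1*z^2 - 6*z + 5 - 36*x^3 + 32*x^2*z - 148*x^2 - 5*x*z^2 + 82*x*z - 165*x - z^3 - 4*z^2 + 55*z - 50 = -36*x^3 + x^2*(32*z - 144) + x*(-5*z^2 + 78*z - 153) - z^3 - 3*z^2 + 49*z - 45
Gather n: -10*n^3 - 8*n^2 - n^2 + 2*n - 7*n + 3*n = -10*n^3 - 9*n^2 - 2*n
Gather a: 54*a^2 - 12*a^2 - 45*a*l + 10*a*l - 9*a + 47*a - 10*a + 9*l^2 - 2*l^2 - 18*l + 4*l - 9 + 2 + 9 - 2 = 42*a^2 + a*(28 - 35*l) + 7*l^2 - 14*l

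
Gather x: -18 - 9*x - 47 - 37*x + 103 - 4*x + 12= 50 - 50*x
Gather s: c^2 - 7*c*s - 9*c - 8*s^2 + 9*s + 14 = c^2 - 9*c - 8*s^2 + s*(9 - 7*c) + 14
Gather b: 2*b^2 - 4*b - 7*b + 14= 2*b^2 - 11*b + 14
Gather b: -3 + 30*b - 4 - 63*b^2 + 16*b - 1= -63*b^2 + 46*b - 8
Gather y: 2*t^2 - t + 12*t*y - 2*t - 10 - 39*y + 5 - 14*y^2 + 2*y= 2*t^2 - 3*t - 14*y^2 + y*(12*t - 37) - 5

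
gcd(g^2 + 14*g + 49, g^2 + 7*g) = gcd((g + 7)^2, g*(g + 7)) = g + 7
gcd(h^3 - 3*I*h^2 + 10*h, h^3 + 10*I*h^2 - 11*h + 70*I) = 1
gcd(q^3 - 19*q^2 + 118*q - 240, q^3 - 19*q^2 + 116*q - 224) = q - 8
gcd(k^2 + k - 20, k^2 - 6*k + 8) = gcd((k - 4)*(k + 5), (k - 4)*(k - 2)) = k - 4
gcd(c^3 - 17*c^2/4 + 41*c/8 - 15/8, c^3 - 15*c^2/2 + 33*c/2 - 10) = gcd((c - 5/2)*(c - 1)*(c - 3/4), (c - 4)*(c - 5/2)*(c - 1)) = c^2 - 7*c/2 + 5/2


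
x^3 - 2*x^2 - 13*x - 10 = (x - 5)*(x + 1)*(x + 2)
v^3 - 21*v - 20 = (v - 5)*(v + 1)*(v + 4)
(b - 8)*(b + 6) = b^2 - 2*b - 48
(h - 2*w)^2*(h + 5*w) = h^3 + h^2*w - 16*h*w^2 + 20*w^3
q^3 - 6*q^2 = q^2*(q - 6)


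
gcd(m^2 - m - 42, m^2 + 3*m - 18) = m + 6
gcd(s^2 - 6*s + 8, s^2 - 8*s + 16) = s - 4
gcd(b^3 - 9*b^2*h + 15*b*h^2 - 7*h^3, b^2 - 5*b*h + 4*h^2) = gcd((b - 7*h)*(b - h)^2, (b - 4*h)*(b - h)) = b - h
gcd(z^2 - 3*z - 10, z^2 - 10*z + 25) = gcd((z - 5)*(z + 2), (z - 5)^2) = z - 5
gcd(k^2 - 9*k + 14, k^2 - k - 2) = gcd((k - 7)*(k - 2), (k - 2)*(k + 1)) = k - 2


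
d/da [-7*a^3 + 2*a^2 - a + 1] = -21*a^2 + 4*a - 1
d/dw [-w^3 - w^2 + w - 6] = -3*w^2 - 2*w + 1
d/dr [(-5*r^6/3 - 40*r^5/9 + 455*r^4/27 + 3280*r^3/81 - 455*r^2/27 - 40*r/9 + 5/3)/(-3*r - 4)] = 5*(135*r^6 + 504*r^5 - 339*r^4 - 2768*r^3 - 2351*r^2 + 728*r + 123)/(27*(9*r^2 + 24*r + 16))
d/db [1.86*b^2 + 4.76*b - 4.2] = 3.72*b + 4.76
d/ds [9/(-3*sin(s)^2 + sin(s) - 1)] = 9*(6*sin(s) - 1)*cos(s)/(3*sin(s)^2 - sin(s) + 1)^2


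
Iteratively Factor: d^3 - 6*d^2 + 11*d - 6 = (d - 1)*(d^2 - 5*d + 6) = (d - 3)*(d - 1)*(d - 2)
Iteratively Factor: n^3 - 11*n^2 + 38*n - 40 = (n - 2)*(n^2 - 9*n + 20) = (n - 4)*(n - 2)*(n - 5)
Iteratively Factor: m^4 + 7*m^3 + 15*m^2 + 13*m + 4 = (m + 1)*(m^3 + 6*m^2 + 9*m + 4) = (m + 1)^2*(m^2 + 5*m + 4) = (m + 1)^2*(m + 4)*(m + 1)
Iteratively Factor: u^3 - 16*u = (u - 4)*(u^2 + 4*u) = u*(u - 4)*(u + 4)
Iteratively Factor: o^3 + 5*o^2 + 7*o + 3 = (o + 1)*(o^2 + 4*o + 3) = (o + 1)^2*(o + 3)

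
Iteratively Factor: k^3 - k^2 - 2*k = (k - 2)*(k^2 + k) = (k - 2)*(k + 1)*(k)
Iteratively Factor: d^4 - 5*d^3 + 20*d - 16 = (d + 2)*(d^3 - 7*d^2 + 14*d - 8) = (d - 1)*(d + 2)*(d^2 - 6*d + 8) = (d - 2)*(d - 1)*(d + 2)*(d - 4)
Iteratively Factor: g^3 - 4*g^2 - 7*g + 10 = (g - 5)*(g^2 + g - 2) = (g - 5)*(g - 1)*(g + 2)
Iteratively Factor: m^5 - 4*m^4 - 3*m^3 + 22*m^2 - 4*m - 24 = (m - 3)*(m^4 - m^3 - 6*m^2 + 4*m + 8) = (m - 3)*(m - 2)*(m^3 + m^2 - 4*m - 4) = (m - 3)*(m - 2)*(m + 1)*(m^2 - 4) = (m - 3)*(m - 2)^2*(m + 1)*(m + 2)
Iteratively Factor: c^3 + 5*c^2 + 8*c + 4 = (c + 1)*(c^2 + 4*c + 4) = (c + 1)*(c + 2)*(c + 2)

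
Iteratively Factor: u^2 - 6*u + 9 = (u - 3)*(u - 3)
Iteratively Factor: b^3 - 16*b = (b - 4)*(b^2 + 4*b) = (b - 4)*(b + 4)*(b)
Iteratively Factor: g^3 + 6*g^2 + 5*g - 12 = (g + 3)*(g^2 + 3*g - 4) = (g - 1)*(g + 3)*(g + 4)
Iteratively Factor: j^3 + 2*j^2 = (j)*(j^2 + 2*j) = j^2*(j + 2)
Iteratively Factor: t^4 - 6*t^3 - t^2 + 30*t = (t + 2)*(t^3 - 8*t^2 + 15*t) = (t - 3)*(t + 2)*(t^2 - 5*t) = (t - 5)*(t - 3)*(t + 2)*(t)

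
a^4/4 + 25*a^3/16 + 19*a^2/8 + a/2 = a*(a/4 + 1/2)*(a + 1/4)*(a + 4)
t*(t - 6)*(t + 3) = t^3 - 3*t^2 - 18*t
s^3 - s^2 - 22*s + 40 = (s - 4)*(s - 2)*(s + 5)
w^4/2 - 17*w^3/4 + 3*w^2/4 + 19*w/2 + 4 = (w/2 + 1/2)*(w - 8)*(w - 2)*(w + 1/2)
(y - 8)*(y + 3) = y^2 - 5*y - 24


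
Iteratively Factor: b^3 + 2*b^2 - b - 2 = (b - 1)*(b^2 + 3*b + 2) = (b - 1)*(b + 2)*(b + 1)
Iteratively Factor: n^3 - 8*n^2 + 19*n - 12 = (n - 4)*(n^2 - 4*n + 3) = (n - 4)*(n - 3)*(n - 1)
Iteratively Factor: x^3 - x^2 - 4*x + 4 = (x - 1)*(x^2 - 4) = (x - 2)*(x - 1)*(x + 2)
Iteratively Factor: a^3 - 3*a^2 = (a - 3)*(a^2) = a*(a - 3)*(a)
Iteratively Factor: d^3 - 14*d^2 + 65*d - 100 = (d - 4)*(d^2 - 10*d + 25) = (d - 5)*(d - 4)*(d - 5)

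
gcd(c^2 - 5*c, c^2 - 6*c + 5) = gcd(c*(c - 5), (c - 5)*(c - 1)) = c - 5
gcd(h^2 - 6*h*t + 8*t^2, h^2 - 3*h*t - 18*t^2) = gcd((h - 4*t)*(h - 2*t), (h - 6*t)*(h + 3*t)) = 1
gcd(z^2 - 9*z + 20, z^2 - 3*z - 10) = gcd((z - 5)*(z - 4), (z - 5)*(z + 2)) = z - 5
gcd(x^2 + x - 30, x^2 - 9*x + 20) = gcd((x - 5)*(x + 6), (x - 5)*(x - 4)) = x - 5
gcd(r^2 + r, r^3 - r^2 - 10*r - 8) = r + 1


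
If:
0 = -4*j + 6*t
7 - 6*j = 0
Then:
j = 7/6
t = 7/9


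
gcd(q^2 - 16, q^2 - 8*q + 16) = q - 4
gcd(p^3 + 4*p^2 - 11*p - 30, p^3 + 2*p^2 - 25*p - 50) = p^2 + 7*p + 10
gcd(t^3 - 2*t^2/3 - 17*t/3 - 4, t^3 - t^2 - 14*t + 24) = t - 3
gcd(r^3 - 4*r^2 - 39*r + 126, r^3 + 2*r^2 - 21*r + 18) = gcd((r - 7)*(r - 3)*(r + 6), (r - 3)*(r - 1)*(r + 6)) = r^2 + 3*r - 18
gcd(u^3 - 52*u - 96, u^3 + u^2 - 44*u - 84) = u^2 + 8*u + 12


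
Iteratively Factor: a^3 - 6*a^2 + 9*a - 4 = (a - 1)*(a^2 - 5*a + 4) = (a - 1)^2*(a - 4)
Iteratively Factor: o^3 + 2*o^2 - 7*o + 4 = (o - 1)*(o^2 + 3*o - 4) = (o - 1)^2*(o + 4)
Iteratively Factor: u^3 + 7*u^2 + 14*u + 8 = (u + 2)*(u^2 + 5*u + 4) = (u + 1)*(u + 2)*(u + 4)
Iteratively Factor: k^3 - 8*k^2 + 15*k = (k - 5)*(k^2 - 3*k) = k*(k - 5)*(k - 3)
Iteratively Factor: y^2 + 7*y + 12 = (y + 3)*(y + 4)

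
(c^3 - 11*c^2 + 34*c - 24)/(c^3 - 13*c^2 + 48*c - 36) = (c - 4)/(c - 6)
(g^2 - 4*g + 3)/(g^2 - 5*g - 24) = (-g^2 + 4*g - 3)/(-g^2 + 5*g + 24)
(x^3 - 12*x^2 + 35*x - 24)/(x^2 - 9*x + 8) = x - 3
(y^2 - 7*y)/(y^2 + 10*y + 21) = y*(y - 7)/(y^2 + 10*y + 21)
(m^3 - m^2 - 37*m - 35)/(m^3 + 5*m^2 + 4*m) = (m^2 - 2*m - 35)/(m*(m + 4))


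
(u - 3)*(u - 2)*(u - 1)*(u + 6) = u^4 - 25*u^2 + 60*u - 36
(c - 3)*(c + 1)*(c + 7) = c^3 + 5*c^2 - 17*c - 21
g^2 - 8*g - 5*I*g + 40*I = (g - 8)*(g - 5*I)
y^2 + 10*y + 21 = (y + 3)*(y + 7)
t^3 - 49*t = t*(t - 7)*(t + 7)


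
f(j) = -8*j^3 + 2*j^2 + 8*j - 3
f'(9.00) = -1900.00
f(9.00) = -5601.00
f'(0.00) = 8.00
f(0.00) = -3.00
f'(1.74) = -57.70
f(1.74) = -25.17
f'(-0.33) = 4.07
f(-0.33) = -5.13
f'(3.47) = -267.10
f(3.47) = -285.41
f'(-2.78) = -188.60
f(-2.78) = 162.10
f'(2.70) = -156.16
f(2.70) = -124.28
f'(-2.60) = -164.64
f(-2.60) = 130.33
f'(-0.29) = 4.82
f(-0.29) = -4.96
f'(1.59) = -46.31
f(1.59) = -17.38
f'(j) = -24*j^2 + 4*j + 8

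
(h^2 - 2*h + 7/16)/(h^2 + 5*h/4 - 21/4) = (h - 1/4)/(h + 3)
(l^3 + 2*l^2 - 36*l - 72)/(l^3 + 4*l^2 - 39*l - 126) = (l^2 + 8*l + 12)/(l^2 + 10*l + 21)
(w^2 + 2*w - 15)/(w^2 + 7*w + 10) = (w - 3)/(w + 2)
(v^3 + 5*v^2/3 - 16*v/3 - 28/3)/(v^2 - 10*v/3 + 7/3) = (v^2 + 4*v + 4)/(v - 1)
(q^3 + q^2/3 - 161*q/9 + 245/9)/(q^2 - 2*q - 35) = (9*q^2 - 42*q + 49)/(9*(q - 7))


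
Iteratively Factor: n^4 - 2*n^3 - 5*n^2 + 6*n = (n - 1)*(n^3 - n^2 - 6*n) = (n - 1)*(n + 2)*(n^2 - 3*n) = (n - 3)*(n - 1)*(n + 2)*(n)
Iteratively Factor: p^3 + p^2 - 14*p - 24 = (p + 2)*(p^2 - p - 12) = (p - 4)*(p + 2)*(p + 3)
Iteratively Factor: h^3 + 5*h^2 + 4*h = (h + 1)*(h^2 + 4*h) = h*(h + 1)*(h + 4)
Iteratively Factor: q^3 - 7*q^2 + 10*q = (q)*(q^2 - 7*q + 10) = q*(q - 2)*(q - 5)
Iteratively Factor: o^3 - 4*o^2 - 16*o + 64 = (o - 4)*(o^2 - 16) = (o - 4)^2*(o + 4)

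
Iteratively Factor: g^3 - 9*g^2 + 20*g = (g - 5)*(g^2 - 4*g) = (g - 5)*(g - 4)*(g)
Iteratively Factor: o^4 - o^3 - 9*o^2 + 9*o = (o - 3)*(o^3 + 2*o^2 - 3*o) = (o - 3)*(o + 3)*(o^2 - o) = o*(o - 3)*(o + 3)*(o - 1)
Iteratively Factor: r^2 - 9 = (r + 3)*(r - 3)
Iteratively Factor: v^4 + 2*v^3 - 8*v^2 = (v - 2)*(v^3 + 4*v^2) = v*(v - 2)*(v^2 + 4*v) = v*(v - 2)*(v + 4)*(v)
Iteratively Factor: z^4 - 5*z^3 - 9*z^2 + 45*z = (z + 3)*(z^3 - 8*z^2 + 15*z) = z*(z + 3)*(z^2 - 8*z + 15) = z*(z - 3)*(z + 3)*(z - 5)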